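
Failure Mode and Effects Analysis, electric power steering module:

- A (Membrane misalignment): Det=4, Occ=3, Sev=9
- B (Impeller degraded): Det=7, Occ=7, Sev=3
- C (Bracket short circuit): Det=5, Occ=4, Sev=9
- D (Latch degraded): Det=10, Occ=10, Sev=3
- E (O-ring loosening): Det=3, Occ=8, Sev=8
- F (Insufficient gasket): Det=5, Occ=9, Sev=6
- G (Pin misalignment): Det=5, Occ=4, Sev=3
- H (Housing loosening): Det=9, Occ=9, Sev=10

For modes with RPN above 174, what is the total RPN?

RPN = Severity × Occurrence × Detection:
  A: 9 × 3 × 4 = 108
  B: 3 × 7 × 7 = 147
  C: 9 × 4 × 5 = 180
  D: 3 × 10 × 10 = 300
  E: 8 × 8 × 3 = 192
  F: 6 × 9 × 5 = 270
  G: 3 × 4 × 5 = 60
  H: 10 × 9 × 9 = 810
RPN > 174: C (180), D (300), E (192), F (270), H (810).
Sum: 180 + 300 + 192 + 270 + 810 = 1752.

1752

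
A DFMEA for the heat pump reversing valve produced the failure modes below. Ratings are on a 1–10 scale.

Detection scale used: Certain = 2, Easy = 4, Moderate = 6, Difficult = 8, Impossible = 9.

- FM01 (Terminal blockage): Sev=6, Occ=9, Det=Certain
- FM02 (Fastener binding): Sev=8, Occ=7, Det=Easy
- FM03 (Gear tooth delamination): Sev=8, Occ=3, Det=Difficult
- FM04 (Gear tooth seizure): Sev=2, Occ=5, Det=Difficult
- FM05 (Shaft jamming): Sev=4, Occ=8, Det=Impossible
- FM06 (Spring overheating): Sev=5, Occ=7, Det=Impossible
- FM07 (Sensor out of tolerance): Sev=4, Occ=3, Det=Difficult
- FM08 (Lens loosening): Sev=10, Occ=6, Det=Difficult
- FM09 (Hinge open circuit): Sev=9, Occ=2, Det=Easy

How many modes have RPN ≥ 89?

7

RPN = Severity × Occurrence × Detection:
  FM01: 6 × 9 × 2 = 108
  FM02: 8 × 7 × 4 = 224
  FM03: 8 × 3 × 8 = 192
  FM04: 2 × 5 × 8 = 80
  FM05: 4 × 8 × 9 = 288
  FM06: 5 × 7 × 9 = 315
  FM07: 4 × 3 × 8 = 96
  FM08: 10 × 6 × 8 = 480
  FM09: 9 × 2 × 4 = 72
Modes with RPN ≥ 89: FM01 (108), FM02 (224), FM03 (192), FM05 (288), FM06 (315), FM07 (96), FM08 (480) → 7.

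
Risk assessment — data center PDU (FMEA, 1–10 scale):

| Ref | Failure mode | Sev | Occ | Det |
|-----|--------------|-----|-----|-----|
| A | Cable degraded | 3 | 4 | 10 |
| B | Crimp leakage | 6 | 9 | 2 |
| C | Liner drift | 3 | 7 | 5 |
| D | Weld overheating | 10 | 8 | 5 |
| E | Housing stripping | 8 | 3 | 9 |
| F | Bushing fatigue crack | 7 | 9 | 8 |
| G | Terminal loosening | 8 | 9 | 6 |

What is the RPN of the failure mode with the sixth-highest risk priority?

RPN = Severity × Occurrence × Detection:
  A: 3 × 4 × 10 = 120
  B: 6 × 9 × 2 = 108
  C: 3 × 7 × 5 = 105
  D: 10 × 8 × 5 = 400
  E: 8 × 3 × 9 = 216
  F: 7 × 9 × 8 = 504
  G: 8 × 9 × 6 = 432
Sorted descending: 504, 432, 400, 216, 120, 108, 105.
The sixth-highest RPN is 108 (B).

108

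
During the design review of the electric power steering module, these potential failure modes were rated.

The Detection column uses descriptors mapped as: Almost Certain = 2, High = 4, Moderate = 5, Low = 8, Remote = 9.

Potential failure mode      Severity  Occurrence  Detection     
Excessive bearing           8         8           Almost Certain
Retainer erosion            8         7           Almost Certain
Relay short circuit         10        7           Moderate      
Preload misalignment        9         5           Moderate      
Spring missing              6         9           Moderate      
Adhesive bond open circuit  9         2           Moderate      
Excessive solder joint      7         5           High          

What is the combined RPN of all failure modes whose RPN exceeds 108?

RPN = Severity × Occurrence × Detection:
  Excessive bearing: 8 × 8 × 2 = 128
  Retainer erosion: 8 × 7 × 2 = 112
  Relay short circuit: 10 × 7 × 5 = 350
  Preload misalignment: 9 × 5 × 5 = 225
  Spring missing: 6 × 9 × 5 = 270
  Adhesive bond open circuit: 9 × 2 × 5 = 90
  Excessive solder joint: 7 × 5 × 4 = 140
RPN > 108: Excessive bearing (128), Retainer erosion (112), Relay short circuit (350), Preload misalignment (225), Spring missing (270), Excessive solder joint (140).
Sum: 128 + 112 + 350 + 225 + 270 + 140 = 1225.

1225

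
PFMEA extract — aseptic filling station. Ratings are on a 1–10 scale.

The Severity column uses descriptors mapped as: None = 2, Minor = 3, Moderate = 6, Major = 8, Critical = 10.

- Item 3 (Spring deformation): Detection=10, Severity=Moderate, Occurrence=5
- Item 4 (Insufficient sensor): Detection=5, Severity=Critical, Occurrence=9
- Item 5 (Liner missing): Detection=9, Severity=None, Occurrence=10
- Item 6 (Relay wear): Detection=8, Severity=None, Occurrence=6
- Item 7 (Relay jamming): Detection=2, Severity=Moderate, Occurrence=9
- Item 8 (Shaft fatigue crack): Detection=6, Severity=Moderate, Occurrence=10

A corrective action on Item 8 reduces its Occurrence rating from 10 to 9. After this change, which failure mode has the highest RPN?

Item 4

RPN = Severity × Occurrence × Detection:
  Item 3: 6 × 5 × 10 = 300
  Item 4: 10 × 9 × 5 = 450
  Item 5: 2 × 10 × 9 = 180
  Item 6: 2 × 6 × 8 = 96
  Item 7: 6 × 9 × 2 = 108
  Item 8: 6 × 10 × 6 = 360
After action: Item 8 → 6 × 9 × 6 = 324.
Revised RPNs: Item 4=450, Item 8=324, Item 3=300, Item 5=180, Item 7=108, Item 6=96.
Highest is now Item 4 (450).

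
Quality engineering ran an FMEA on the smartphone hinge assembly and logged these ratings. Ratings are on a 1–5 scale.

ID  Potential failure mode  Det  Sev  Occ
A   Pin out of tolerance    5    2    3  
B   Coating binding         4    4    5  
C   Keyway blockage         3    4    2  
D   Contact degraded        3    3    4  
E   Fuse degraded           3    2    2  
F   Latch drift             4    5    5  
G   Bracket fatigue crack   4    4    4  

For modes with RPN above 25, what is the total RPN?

310

RPN = Severity × Occurrence × Detection:
  A: 2 × 3 × 5 = 30
  B: 4 × 5 × 4 = 80
  C: 4 × 2 × 3 = 24
  D: 3 × 4 × 3 = 36
  E: 2 × 2 × 3 = 12
  F: 5 × 5 × 4 = 100
  G: 4 × 4 × 4 = 64
RPN > 25: A (30), B (80), D (36), F (100), G (64).
Sum: 30 + 80 + 36 + 100 + 64 = 310.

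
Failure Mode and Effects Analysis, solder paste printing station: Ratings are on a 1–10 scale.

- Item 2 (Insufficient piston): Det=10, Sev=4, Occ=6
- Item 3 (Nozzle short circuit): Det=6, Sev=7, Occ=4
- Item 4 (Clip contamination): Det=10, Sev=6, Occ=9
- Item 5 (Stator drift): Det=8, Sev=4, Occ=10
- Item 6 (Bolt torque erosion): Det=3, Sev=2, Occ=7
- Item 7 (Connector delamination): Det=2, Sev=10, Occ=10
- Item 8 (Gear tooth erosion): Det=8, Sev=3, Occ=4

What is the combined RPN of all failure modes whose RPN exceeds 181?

1300

RPN = Severity × Occurrence × Detection:
  Item 2: 4 × 6 × 10 = 240
  Item 3: 7 × 4 × 6 = 168
  Item 4: 6 × 9 × 10 = 540
  Item 5: 4 × 10 × 8 = 320
  Item 6: 2 × 7 × 3 = 42
  Item 7: 10 × 10 × 2 = 200
  Item 8: 3 × 4 × 8 = 96
RPN > 181: Item 2 (240), Item 4 (540), Item 5 (320), Item 7 (200).
Sum: 240 + 540 + 320 + 200 = 1300.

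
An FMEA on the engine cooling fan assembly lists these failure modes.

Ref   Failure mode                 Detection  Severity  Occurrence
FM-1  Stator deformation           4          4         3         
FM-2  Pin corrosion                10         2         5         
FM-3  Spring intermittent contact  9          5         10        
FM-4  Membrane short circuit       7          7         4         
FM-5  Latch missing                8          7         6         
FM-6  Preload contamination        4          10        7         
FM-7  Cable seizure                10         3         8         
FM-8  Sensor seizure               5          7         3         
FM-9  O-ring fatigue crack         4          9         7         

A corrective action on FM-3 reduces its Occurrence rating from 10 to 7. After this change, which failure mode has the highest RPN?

RPN = Severity × Occurrence × Detection:
  FM-1: 4 × 3 × 4 = 48
  FM-2: 2 × 5 × 10 = 100
  FM-3: 5 × 10 × 9 = 450
  FM-4: 7 × 4 × 7 = 196
  FM-5: 7 × 6 × 8 = 336
  FM-6: 10 × 7 × 4 = 280
  FM-7: 3 × 8 × 10 = 240
  FM-8: 7 × 3 × 5 = 105
  FM-9: 9 × 7 × 4 = 252
After action: FM-3 → 5 × 7 × 9 = 315.
Revised RPNs: FM-5=336, FM-3=315, FM-6=280, FM-9=252, FM-7=240, FM-4=196, FM-8=105, FM-2=100, FM-1=48.
Highest is now FM-5 (336).

FM-5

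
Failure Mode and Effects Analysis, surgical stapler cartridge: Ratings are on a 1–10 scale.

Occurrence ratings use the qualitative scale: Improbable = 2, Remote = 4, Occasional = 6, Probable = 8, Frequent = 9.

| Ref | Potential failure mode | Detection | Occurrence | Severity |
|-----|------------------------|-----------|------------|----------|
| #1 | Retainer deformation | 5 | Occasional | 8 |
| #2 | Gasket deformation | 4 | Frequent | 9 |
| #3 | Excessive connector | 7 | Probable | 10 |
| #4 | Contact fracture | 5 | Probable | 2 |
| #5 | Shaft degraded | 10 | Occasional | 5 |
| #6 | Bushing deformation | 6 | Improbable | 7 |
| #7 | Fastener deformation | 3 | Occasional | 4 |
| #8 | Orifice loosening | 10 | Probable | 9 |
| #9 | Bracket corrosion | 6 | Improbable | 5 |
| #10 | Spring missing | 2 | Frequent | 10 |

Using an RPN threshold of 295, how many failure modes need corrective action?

4

RPN = Severity × Occurrence × Detection:
  #1: 8 × 6 × 5 = 240
  #2: 9 × 9 × 4 = 324
  #3: 10 × 8 × 7 = 560
  #4: 2 × 8 × 5 = 80
  #5: 5 × 6 × 10 = 300
  #6: 7 × 2 × 6 = 84
  #7: 4 × 6 × 3 = 72
  #8: 9 × 8 × 10 = 720
  #9: 5 × 2 × 6 = 60
  #10: 10 × 9 × 2 = 180
Modes with RPN ≥ 295: #2 (324), #3 (560), #5 (300), #8 (720) → 4.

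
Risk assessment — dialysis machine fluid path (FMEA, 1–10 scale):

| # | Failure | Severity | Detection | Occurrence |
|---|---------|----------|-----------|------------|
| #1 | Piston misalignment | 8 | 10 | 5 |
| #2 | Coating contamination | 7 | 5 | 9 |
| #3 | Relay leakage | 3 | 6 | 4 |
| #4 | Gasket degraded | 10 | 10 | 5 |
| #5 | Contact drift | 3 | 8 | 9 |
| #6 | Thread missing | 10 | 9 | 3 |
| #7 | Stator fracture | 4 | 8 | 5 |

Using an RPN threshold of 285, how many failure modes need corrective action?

3

RPN = Severity × Occurrence × Detection:
  #1: 8 × 5 × 10 = 400
  #2: 7 × 9 × 5 = 315
  #3: 3 × 4 × 6 = 72
  #4: 10 × 5 × 10 = 500
  #5: 3 × 9 × 8 = 216
  #6: 10 × 3 × 9 = 270
  #7: 4 × 5 × 8 = 160
Modes with RPN ≥ 285: #1 (400), #2 (315), #4 (500) → 3.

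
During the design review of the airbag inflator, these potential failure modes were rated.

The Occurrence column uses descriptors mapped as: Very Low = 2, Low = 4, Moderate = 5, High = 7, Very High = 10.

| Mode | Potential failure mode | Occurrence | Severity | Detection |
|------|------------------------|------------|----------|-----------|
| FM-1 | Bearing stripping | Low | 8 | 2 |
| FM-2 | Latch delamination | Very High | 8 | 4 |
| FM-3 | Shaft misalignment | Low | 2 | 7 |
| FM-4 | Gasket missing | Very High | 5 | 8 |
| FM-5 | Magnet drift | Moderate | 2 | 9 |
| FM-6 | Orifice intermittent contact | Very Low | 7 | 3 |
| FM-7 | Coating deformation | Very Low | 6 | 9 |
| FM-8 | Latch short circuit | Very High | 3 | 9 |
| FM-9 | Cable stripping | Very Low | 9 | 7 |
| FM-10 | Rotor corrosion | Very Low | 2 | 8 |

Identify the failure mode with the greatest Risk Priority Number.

FM-4

RPN = Severity × Occurrence × Detection:
  FM-1: 8 × 4 × 2 = 64
  FM-2: 8 × 10 × 4 = 320
  FM-3: 2 × 4 × 7 = 56
  FM-4: 5 × 10 × 8 = 400
  FM-5: 2 × 5 × 9 = 90
  FM-6: 7 × 2 × 3 = 42
  FM-7: 6 × 2 × 9 = 108
  FM-8: 3 × 10 × 9 = 270
  FM-9: 9 × 2 × 7 = 126
  FM-10: 2 × 2 × 8 = 32
Highest RPN is 400 → FM-4.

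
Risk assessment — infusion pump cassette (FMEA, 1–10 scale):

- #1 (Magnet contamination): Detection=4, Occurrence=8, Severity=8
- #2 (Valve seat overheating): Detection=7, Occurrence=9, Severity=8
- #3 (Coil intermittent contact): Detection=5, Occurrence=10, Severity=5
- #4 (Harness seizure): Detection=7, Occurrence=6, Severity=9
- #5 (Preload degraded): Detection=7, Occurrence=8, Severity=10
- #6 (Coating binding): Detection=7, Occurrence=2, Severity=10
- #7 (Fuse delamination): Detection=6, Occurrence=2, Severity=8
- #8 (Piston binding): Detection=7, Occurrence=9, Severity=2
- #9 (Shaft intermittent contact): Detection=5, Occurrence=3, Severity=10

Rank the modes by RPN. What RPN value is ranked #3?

RPN = Severity × Occurrence × Detection:
  #1: 8 × 8 × 4 = 256
  #2: 8 × 9 × 7 = 504
  #3: 5 × 10 × 5 = 250
  #4: 9 × 6 × 7 = 378
  #5: 10 × 8 × 7 = 560
  #6: 10 × 2 × 7 = 140
  #7: 8 × 2 × 6 = 96
  #8: 2 × 9 × 7 = 126
  #9: 10 × 3 × 5 = 150
Sorted descending: 560, 504, 378, 256, 250, 150, 140, 126, 96.
The third-highest RPN is 378 (#4).

378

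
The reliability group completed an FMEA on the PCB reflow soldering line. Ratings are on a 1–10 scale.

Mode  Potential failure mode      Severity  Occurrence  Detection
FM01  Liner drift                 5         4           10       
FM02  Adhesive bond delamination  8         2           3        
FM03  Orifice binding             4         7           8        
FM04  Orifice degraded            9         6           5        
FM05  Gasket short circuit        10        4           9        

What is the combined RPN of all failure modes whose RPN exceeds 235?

RPN = Severity × Occurrence × Detection:
  FM01: 5 × 4 × 10 = 200
  FM02: 8 × 2 × 3 = 48
  FM03: 4 × 7 × 8 = 224
  FM04: 9 × 6 × 5 = 270
  FM05: 10 × 4 × 9 = 360
RPN > 235: FM04 (270), FM05 (360).
Sum: 270 + 360 = 630.

630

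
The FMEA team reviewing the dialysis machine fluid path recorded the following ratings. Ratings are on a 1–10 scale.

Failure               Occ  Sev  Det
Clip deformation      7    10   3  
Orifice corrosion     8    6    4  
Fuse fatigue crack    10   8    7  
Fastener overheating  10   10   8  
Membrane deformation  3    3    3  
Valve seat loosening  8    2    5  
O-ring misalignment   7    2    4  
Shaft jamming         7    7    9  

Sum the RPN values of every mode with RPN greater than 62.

RPN = Severity × Occurrence × Detection:
  Clip deformation: 10 × 7 × 3 = 210
  Orifice corrosion: 6 × 8 × 4 = 192
  Fuse fatigue crack: 8 × 10 × 7 = 560
  Fastener overheating: 10 × 10 × 8 = 800
  Membrane deformation: 3 × 3 × 3 = 27
  Valve seat loosening: 2 × 8 × 5 = 80
  O-ring misalignment: 2 × 7 × 4 = 56
  Shaft jamming: 7 × 7 × 9 = 441
RPN > 62: Clip deformation (210), Orifice corrosion (192), Fuse fatigue crack (560), Fastener overheating (800), Valve seat loosening (80), Shaft jamming (441).
Sum: 210 + 192 + 560 + 800 + 80 + 441 = 2283.

2283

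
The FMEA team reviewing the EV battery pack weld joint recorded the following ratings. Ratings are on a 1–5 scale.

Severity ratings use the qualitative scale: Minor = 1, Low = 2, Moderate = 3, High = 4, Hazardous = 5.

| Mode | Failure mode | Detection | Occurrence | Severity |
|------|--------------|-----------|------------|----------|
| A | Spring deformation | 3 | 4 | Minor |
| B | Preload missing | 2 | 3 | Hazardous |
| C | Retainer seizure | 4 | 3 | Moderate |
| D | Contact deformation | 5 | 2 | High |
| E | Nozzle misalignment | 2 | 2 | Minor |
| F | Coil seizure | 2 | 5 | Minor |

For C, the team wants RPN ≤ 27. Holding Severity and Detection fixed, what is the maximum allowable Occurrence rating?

C: S=3, O=3, D=4 → current RPN = 36.
Fixed product = 12. Need 12 × O ≤ 27, so O ≤ 27/12 = 2.25.
Maximum integer Occurrence rating = 2 (gives RPN 24; O=3 would give 36 > 27).

2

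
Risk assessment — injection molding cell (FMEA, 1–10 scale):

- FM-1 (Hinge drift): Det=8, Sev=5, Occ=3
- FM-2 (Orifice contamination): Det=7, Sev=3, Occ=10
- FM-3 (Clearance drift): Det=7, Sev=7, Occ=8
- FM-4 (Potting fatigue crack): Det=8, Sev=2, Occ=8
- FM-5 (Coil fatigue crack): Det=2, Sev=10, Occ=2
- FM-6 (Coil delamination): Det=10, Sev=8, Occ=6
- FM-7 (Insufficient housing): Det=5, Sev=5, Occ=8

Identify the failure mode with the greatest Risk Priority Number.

RPN = Severity × Occurrence × Detection:
  FM-1: 5 × 3 × 8 = 120
  FM-2: 3 × 10 × 7 = 210
  FM-3: 7 × 8 × 7 = 392
  FM-4: 2 × 8 × 8 = 128
  FM-5: 10 × 2 × 2 = 40
  FM-6: 8 × 6 × 10 = 480
  FM-7: 5 × 8 × 5 = 200
Highest RPN is 480 → FM-6.

FM-6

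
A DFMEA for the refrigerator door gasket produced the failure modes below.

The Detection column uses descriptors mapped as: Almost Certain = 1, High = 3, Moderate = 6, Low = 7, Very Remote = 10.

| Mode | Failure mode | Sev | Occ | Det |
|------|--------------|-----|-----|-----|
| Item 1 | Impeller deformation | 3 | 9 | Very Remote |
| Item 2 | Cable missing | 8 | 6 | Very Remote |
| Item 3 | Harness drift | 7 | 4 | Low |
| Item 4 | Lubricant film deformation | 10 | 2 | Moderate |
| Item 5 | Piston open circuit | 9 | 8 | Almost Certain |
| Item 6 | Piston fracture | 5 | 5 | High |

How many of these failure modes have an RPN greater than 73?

5

RPN = Severity × Occurrence × Detection:
  Item 1: 3 × 9 × 10 = 270
  Item 2: 8 × 6 × 10 = 480
  Item 3: 7 × 4 × 7 = 196
  Item 4: 10 × 2 × 6 = 120
  Item 5: 9 × 8 × 1 = 72
  Item 6: 5 × 5 × 3 = 75
Modes with RPN > 73: Item 1 (270), Item 2 (480), Item 3 (196), Item 4 (120), Item 6 (75) → 5.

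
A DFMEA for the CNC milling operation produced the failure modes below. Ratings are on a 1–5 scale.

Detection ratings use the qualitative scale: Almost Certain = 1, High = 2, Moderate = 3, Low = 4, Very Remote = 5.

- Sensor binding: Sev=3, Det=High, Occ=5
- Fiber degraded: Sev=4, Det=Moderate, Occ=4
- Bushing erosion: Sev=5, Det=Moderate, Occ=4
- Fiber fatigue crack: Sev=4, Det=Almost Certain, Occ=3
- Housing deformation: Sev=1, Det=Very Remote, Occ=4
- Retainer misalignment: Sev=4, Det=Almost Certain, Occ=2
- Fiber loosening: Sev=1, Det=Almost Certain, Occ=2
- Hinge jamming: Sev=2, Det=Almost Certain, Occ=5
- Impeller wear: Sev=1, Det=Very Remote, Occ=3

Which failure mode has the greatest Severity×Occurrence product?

Bushing erosion

Criticality = Severity × Occurrence:
  Sensor binding: 3 × 5 = 15
  Fiber degraded: 4 × 4 = 16
  Bushing erosion: 5 × 4 = 20
  Fiber fatigue crack: 4 × 3 = 12
  Housing deformation: 1 × 4 = 4
  Retainer misalignment: 4 × 2 = 8
  Fiber loosening: 1 × 2 = 2
  Hinge jamming: 2 × 5 = 10
  Impeller wear: 1 × 3 = 3
Highest criticality is 20 → Bushing erosion.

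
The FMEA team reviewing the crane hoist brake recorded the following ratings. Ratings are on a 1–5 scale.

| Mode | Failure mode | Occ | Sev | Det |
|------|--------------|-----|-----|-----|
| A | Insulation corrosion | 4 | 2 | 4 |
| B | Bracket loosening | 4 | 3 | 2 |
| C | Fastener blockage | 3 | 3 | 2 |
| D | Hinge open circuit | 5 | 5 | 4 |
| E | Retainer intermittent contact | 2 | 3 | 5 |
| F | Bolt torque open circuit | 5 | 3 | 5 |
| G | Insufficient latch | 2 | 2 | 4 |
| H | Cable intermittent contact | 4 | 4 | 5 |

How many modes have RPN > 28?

5

RPN = Severity × Occurrence × Detection:
  A: 2 × 4 × 4 = 32
  B: 3 × 4 × 2 = 24
  C: 3 × 3 × 2 = 18
  D: 5 × 5 × 4 = 100
  E: 3 × 2 × 5 = 30
  F: 3 × 5 × 5 = 75
  G: 2 × 2 × 4 = 16
  H: 4 × 4 × 5 = 80
Modes with RPN > 28: A (32), D (100), E (30), F (75), H (80) → 5.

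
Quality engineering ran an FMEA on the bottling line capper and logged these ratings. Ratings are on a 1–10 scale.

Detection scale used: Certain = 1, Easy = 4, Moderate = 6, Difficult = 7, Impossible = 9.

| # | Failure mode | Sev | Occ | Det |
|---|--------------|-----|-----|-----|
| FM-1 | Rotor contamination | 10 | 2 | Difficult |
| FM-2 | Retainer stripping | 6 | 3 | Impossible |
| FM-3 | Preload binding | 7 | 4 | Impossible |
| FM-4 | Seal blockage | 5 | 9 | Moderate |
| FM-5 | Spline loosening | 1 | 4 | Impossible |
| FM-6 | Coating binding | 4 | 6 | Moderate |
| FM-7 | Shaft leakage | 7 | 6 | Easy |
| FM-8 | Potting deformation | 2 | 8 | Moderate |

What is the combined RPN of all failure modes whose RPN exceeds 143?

RPN = Severity × Occurrence × Detection:
  FM-1: 10 × 2 × 7 = 140
  FM-2: 6 × 3 × 9 = 162
  FM-3: 7 × 4 × 9 = 252
  FM-4: 5 × 9 × 6 = 270
  FM-5: 1 × 4 × 9 = 36
  FM-6: 4 × 6 × 6 = 144
  FM-7: 7 × 6 × 4 = 168
  FM-8: 2 × 8 × 6 = 96
RPN > 143: FM-2 (162), FM-3 (252), FM-4 (270), FM-6 (144), FM-7 (168).
Sum: 162 + 252 + 270 + 144 + 168 = 996.

996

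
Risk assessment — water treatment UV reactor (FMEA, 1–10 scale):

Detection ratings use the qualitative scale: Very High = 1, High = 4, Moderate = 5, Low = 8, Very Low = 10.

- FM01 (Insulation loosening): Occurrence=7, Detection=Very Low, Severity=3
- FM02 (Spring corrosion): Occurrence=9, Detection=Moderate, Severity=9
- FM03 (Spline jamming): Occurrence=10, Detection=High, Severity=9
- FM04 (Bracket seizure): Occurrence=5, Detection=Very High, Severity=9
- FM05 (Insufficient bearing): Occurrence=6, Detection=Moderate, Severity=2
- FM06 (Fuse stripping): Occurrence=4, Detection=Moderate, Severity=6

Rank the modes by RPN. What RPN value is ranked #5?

60

RPN = Severity × Occurrence × Detection:
  FM01: 3 × 7 × 10 = 210
  FM02: 9 × 9 × 5 = 405
  FM03: 9 × 10 × 4 = 360
  FM04: 9 × 5 × 1 = 45
  FM05: 2 × 6 × 5 = 60
  FM06: 6 × 4 × 5 = 120
Sorted descending: 405, 360, 210, 120, 60, 45.
The fifth-highest RPN is 60 (FM05).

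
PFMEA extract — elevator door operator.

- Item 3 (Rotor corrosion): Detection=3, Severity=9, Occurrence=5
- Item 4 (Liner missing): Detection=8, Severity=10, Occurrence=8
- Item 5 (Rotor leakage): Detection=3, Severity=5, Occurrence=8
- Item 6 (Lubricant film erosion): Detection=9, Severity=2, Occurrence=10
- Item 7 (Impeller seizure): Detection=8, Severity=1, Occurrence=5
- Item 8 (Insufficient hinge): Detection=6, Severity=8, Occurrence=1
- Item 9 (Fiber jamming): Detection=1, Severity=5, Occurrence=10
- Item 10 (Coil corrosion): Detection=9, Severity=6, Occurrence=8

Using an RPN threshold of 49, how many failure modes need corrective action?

RPN = Severity × Occurrence × Detection:
  Item 3: 9 × 5 × 3 = 135
  Item 4: 10 × 8 × 8 = 640
  Item 5: 5 × 8 × 3 = 120
  Item 6: 2 × 10 × 9 = 180
  Item 7: 1 × 5 × 8 = 40
  Item 8: 8 × 1 × 6 = 48
  Item 9: 5 × 10 × 1 = 50
  Item 10: 6 × 8 × 9 = 432
Modes with RPN ≥ 49: Item 3 (135), Item 4 (640), Item 5 (120), Item 6 (180), Item 9 (50), Item 10 (432) → 6.

6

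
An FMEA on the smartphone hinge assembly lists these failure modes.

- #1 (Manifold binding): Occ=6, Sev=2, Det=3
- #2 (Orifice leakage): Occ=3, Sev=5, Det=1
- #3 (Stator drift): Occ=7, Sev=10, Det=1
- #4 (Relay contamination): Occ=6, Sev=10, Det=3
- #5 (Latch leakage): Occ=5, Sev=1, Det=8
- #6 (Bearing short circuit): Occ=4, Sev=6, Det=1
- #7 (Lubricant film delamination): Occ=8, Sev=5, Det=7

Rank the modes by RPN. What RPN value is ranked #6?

24

RPN = Severity × Occurrence × Detection:
  #1: 2 × 6 × 3 = 36
  #2: 5 × 3 × 1 = 15
  #3: 10 × 7 × 1 = 70
  #4: 10 × 6 × 3 = 180
  #5: 1 × 5 × 8 = 40
  #6: 6 × 4 × 1 = 24
  #7: 5 × 8 × 7 = 280
Sorted descending: 280, 180, 70, 40, 36, 24, 15.
The sixth-highest RPN is 24 (#6).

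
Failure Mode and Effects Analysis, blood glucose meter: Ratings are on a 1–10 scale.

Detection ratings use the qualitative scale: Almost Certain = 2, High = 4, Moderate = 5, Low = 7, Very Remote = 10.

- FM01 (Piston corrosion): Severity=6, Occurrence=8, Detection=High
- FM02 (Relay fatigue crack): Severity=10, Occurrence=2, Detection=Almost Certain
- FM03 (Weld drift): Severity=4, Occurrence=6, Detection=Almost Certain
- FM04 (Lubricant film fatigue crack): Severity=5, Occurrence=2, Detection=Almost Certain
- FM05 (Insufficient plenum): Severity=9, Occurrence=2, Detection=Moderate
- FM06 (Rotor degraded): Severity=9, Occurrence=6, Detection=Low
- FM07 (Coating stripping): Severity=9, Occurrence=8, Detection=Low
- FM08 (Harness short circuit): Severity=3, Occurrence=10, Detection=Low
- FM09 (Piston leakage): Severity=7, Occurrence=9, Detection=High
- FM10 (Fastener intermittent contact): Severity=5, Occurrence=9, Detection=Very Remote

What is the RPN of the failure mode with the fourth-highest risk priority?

RPN = Severity × Occurrence × Detection:
  FM01: 6 × 8 × 4 = 192
  FM02: 10 × 2 × 2 = 40
  FM03: 4 × 6 × 2 = 48
  FM04: 5 × 2 × 2 = 20
  FM05: 9 × 2 × 5 = 90
  FM06: 9 × 6 × 7 = 378
  FM07: 9 × 8 × 7 = 504
  FM08: 3 × 10 × 7 = 210
  FM09: 7 × 9 × 4 = 252
  FM10: 5 × 9 × 10 = 450
Sorted descending: 504, 450, 378, 252, 210, 192, 90, 48, 40, 20.
The fourth-highest RPN is 252 (FM09).

252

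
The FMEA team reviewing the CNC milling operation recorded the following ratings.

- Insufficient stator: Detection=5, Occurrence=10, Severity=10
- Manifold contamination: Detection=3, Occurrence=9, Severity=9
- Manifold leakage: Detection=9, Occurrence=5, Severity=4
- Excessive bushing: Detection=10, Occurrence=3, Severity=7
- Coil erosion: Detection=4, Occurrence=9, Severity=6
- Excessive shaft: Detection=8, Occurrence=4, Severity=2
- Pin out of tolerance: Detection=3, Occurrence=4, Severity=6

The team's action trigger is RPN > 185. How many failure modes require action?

4

RPN = Severity × Occurrence × Detection:
  Insufficient stator: 10 × 10 × 5 = 500
  Manifold contamination: 9 × 9 × 3 = 243
  Manifold leakage: 4 × 5 × 9 = 180
  Excessive bushing: 7 × 3 × 10 = 210
  Coil erosion: 6 × 9 × 4 = 216
  Excessive shaft: 2 × 4 × 8 = 64
  Pin out of tolerance: 6 × 4 × 3 = 72
Modes with RPN > 185: Insufficient stator (500), Manifold contamination (243), Excessive bushing (210), Coil erosion (216) → 4.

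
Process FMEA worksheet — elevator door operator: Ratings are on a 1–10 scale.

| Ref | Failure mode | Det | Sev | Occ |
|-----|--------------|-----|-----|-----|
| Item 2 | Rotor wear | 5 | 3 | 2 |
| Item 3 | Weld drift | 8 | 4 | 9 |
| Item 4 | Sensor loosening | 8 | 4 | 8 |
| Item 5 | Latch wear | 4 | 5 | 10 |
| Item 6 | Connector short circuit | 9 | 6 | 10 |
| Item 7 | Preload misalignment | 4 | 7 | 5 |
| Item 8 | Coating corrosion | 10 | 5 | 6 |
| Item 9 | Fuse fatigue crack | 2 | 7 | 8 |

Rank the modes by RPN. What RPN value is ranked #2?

300

RPN = Severity × Occurrence × Detection:
  Item 2: 3 × 2 × 5 = 30
  Item 3: 4 × 9 × 8 = 288
  Item 4: 4 × 8 × 8 = 256
  Item 5: 5 × 10 × 4 = 200
  Item 6: 6 × 10 × 9 = 540
  Item 7: 7 × 5 × 4 = 140
  Item 8: 5 × 6 × 10 = 300
  Item 9: 7 × 8 × 2 = 112
Sorted descending: 540, 300, 288, 256, 200, 140, 112, 30.
The second-highest RPN is 300 (Item 8).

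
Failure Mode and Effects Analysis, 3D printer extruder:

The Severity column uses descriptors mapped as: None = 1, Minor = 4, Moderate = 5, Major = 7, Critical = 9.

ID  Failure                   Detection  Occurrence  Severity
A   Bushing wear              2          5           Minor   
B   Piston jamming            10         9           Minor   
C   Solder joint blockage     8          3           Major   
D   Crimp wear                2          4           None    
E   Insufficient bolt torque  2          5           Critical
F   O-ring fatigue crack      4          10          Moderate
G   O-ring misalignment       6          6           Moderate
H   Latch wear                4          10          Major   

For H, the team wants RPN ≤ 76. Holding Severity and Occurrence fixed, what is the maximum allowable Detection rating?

H: S=7, O=10, D=4 → current RPN = 280.
Fixed product = 70. Need 70 × D ≤ 76, so D ≤ 76/70 = 1.09.
Maximum integer Detection rating = 1 (gives RPN 70; D=2 would give 140 > 76).

1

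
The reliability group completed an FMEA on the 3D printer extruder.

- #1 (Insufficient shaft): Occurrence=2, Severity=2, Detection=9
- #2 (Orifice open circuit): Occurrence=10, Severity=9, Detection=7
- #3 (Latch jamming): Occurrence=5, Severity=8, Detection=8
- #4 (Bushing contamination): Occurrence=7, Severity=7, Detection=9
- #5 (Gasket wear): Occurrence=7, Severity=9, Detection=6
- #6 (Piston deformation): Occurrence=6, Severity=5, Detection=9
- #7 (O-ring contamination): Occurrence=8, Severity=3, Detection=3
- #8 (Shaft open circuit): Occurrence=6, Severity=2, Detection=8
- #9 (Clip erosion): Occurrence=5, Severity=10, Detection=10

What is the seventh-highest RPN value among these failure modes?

RPN = Severity × Occurrence × Detection:
  #1: 2 × 2 × 9 = 36
  #2: 9 × 10 × 7 = 630
  #3: 8 × 5 × 8 = 320
  #4: 7 × 7 × 9 = 441
  #5: 9 × 7 × 6 = 378
  #6: 5 × 6 × 9 = 270
  #7: 3 × 8 × 3 = 72
  #8: 2 × 6 × 8 = 96
  #9: 10 × 5 × 10 = 500
Sorted descending: 630, 500, 441, 378, 320, 270, 96, 72, 36.
The seventh-highest RPN is 96 (#8).

96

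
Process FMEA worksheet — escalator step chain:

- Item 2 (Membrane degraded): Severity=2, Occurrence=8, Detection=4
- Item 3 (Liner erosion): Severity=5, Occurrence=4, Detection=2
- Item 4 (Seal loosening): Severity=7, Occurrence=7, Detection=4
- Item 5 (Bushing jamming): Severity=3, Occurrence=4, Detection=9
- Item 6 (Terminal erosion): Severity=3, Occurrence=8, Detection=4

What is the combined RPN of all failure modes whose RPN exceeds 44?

RPN = Severity × Occurrence × Detection:
  Item 2: 2 × 8 × 4 = 64
  Item 3: 5 × 4 × 2 = 40
  Item 4: 7 × 7 × 4 = 196
  Item 5: 3 × 4 × 9 = 108
  Item 6: 3 × 8 × 4 = 96
RPN > 44: Item 2 (64), Item 4 (196), Item 5 (108), Item 6 (96).
Sum: 64 + 196 + 108 + 96 = 464.

464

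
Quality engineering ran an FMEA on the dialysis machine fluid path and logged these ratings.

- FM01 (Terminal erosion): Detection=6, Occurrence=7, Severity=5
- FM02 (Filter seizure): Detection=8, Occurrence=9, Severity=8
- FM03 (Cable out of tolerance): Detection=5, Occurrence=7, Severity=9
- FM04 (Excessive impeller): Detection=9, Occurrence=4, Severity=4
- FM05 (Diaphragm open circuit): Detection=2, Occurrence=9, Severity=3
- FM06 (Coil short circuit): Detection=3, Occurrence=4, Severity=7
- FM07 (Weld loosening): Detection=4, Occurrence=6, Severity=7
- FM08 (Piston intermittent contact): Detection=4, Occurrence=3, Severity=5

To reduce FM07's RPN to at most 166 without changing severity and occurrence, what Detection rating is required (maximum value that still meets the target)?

FM07: S=7, O=6, D=4 → current RPN = 168.
Fixed product = 42. Need 42 × D ≤ 166, so D ≤ 166/42 = 3.95.
Maximum integer Detection rating = 3 (gives RPN 126; D=4 would give 168 > 166).

3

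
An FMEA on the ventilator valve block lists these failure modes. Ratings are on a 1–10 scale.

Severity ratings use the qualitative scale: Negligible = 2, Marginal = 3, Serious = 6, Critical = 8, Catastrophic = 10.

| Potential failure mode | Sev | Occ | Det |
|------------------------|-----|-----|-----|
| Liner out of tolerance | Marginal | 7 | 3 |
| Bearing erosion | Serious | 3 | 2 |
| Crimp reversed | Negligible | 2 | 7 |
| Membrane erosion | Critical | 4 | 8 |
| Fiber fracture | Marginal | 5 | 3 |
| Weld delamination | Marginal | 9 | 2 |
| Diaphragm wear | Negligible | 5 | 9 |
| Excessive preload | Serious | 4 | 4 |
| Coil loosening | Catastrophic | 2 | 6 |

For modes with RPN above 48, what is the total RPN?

679

RPN = Severity × Occurrence × Detection:
  Liner out of tolerance: 3 × 7 × 3 = 63
  Bearing erosion: 6 × 3 × 2 = 36
  Crimp reversed: 2 × 2 × 7 = 28
  Membrane erosion: 8 × 4 × 8 = 256
  Fiber fracture: 3 × 5 × 3 = 45
  Weld delamination: 3 × 9 × 2 = 54
  Diaphragm wear: 2 × 5 × 9 = 90
  Excessive preload: 6 × 4 × 4 = 96
  Coil loosening: 10 × 2 × 6 = 120
RPN > 48: Liner out of tolerance (63), Membrane erosion (256), Weld delamination (54), Diaphragm wear (90), Excessive preload (96), Coil loosening (120).
Sum: 63 + 256 + 54 + 90 + 96 + 120 = 679.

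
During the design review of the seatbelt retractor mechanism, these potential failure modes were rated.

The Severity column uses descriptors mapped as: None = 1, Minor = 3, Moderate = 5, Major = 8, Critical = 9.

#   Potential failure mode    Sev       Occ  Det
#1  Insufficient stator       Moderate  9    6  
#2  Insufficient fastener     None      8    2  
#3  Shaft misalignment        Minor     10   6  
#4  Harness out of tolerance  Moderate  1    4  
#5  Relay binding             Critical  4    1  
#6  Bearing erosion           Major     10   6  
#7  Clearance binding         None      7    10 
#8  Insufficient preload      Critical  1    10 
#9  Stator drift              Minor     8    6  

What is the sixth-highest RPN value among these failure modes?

70

RPN = Severity × Occurrence × Detection:
  #1: 5 × 9 × 6 = 270
  #2: 1 × 8 × 2 = 16
  #3: 3 × 10 × 6 = 180
  #4: 5 × 1 × 4 = 20
  #5: 9 × 4 × 1 = 36
  #6: 8 × 10 × 6 = 480
  #7: 1 × 7 × 10 = 70
  #8: 9 × 1 × 10 = 90
  #9: 3 × 8 × 6 = 144
Sorted descending: 480, 270, 180, 144, 90, 70, 36, 20, 16.
The sixth-highest RPN is 70 (#7).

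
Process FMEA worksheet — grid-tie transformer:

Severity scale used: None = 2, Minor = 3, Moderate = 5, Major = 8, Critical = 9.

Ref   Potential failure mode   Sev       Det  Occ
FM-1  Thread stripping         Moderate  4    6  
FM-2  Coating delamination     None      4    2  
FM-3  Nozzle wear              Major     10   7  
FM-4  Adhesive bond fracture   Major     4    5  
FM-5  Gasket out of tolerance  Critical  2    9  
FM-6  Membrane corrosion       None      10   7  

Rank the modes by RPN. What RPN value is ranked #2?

RPN = Severity × Occurrence × Detection:
  FM-1: 5 × 6 × 4 = 120
  FM-2: 2 × 2 × 4 = 16
  FM-3: 8 × 7 × 10 = 560
  FM-4: 8 × 5 × 4 = 160
  FM-5: 9 × 9 × 2 = 162
  FM-6: 2 × 7 × 10 = 140
Sorted descending: 560, 162, 160, 140, 120, 16.
The second-highest RPN is 162 (FM-5).

162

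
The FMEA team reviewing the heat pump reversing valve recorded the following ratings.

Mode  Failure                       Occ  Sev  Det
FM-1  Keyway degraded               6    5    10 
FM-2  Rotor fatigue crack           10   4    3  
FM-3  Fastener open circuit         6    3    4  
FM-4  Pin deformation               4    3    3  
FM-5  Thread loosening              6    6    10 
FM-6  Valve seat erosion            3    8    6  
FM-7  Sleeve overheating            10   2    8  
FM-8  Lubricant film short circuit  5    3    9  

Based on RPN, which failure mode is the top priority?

FM-5

RPN = Severity × Occurrence × Detection:
  FM-1: 5 × 6 × 10 = 300
  FM-2: 4 × 10 × 3 = 120
  FM-3: 3 × 6 × 4 = 72
  FM-4: 3 × 4 × 3 = 36
  FM-5: 6 × 6 × 10 = 360
  FM-6: 8 × 3 × 6 = 144
  FM-7: 2 × 10 × 8 = 160
  FM-8: 3 × 5 × 9 = 135
Highest RPN is 360 → FM-5.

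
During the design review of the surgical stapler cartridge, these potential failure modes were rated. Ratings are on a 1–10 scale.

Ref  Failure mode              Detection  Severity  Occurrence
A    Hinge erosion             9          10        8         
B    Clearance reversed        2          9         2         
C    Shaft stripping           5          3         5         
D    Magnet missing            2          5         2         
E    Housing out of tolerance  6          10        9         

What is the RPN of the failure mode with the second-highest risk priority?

540

RPN = Severity × Occurrence × Detection:
  A: 10 × 8 × 9 = 720
  B: 9 × 2 × 2 = 36
  C: 3 × 5 × 5 = 75
  D: 5 × 2 × 2 = 20
  E: 10 × 9 × 6 = 540
Sorted descending: 720, 540, 75, 36, 20.
The second-highest RPN is 540 (E).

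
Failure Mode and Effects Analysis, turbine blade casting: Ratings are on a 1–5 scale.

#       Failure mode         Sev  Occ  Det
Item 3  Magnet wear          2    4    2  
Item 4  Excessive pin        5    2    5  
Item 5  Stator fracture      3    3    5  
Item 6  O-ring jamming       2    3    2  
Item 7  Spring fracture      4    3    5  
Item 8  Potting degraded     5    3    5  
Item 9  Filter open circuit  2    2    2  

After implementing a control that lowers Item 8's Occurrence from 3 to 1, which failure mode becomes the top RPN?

Item 7

RPN = Severity × Occurrence × Detection:
  Item 3: 2 × 4 × 2 = 16
  Item 4: 5 × 2 × 5 = 50
  Item 5: 3 × 3 × 5 = 45
  Item 6: 2 × 3 × 2 = 12
  Item 7: 4 × 3 × 5 = 60
  Item 8: 5 × 3 × 5 = 75
  Item 9: 2 × 2 × 2 = 8
After action: Item 8 → 5 × 1 × 5 = 25.
Revised RPNs: Item 7=60, Item 4=50, Item 5=45, Item 8=25, Item 3=16, Item 6=12, Item 9=8.
Highest is now Item 7 (60).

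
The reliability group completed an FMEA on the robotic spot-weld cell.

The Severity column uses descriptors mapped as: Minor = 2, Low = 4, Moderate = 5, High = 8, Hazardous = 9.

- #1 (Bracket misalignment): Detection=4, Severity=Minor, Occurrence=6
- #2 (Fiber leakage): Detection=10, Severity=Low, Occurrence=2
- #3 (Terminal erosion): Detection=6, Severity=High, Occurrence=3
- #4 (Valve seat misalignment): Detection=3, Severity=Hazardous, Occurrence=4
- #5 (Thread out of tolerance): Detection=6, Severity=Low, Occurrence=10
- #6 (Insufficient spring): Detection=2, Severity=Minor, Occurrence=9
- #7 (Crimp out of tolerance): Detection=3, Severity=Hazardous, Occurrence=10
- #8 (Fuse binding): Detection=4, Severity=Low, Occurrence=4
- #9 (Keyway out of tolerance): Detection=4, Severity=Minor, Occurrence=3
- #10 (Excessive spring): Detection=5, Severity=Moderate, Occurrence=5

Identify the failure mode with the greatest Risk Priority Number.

RPN = Severity × Occurrence × Detection:
  #1: 2 × 6 × 4 = 48
  #2: 4 × 2 × 10 = 80
  #3: 8 × 3 × 6 = 144
  #4: 9 × 4 × 3 = 108
  #5: 4 × 10 × 6 = 240
  #6: 2 × 9 × 2 = 36
  #7: 9 × 10 × 3 = 270
  #8: 4 × 4 × 4 = 64
  #9: 2 × 3 × 4 = 24
  #10: 5 × 5 × 5 = 125
Highest RPN is 270 → #7.

#7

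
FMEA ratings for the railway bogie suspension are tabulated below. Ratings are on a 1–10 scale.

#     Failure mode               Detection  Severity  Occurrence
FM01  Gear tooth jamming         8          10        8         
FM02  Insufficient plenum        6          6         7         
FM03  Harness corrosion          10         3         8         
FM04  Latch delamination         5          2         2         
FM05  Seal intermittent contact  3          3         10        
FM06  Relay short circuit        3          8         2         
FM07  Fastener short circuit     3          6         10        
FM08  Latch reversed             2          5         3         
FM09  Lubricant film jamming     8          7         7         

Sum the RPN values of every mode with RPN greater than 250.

1284

RPN = Severity × Occurrence × Detection:
  FM01: 10 × 8 × 8 = 640
  FM02: 6 × 7 × 6 = 252
  FM03: 3 × 8 × 10 = 240
  FM04: 2 × 2 × 5 = 20
  FM05: 3 × 10 × 3 = 90
  FM06: 8 × 2 × 3 = 48
  FM07: 6 × 10 × 3 = 180
  FM08: 5 × 3 × 2 = 30
  FM09: 7 × 7 × 8 = 392
RPN > 250: FM01 (640), FM02 (252), FM09 (392).
Sum: 640 + 252 + 392 = 1284.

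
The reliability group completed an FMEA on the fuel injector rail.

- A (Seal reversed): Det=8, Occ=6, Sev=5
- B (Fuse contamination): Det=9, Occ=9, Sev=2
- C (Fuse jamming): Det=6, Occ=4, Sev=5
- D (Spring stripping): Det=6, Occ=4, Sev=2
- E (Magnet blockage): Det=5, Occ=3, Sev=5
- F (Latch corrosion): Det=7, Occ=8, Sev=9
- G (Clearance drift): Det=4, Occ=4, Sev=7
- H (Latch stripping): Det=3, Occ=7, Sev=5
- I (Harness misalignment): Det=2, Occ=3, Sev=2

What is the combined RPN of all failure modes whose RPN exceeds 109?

1138

RPN = Severity × Occurrence × Detection:
  A: 5 × 6 × 8 = 240
  B: 2 × 9 × 9 = 162
  C: 5 × 4 × 6 = 120
  D: 2 × 4 × 6 = 48
  E: 5 × 3 × 5 = 75
  F: 9 × 8 × 7 = 504
  G: 7 × 4 × 4 = 112
  H: 5 × 7 × 3 = 105
  I: 2 × 3 × 2 = 12
RPN > 109: A (240), B (162), C (120), F (504), G (112).
Sum: 240 + 162 + 120 + 504 + 112 = 1138.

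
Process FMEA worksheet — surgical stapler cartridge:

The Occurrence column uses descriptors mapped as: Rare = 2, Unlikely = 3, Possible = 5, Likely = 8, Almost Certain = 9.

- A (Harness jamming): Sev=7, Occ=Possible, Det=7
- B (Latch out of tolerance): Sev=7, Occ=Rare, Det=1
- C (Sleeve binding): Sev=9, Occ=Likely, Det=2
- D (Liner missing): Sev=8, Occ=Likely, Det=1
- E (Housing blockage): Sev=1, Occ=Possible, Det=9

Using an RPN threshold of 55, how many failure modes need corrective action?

RPN = Severity × Occurrence × Detection:
  A: 7 × 5 × 7 = 245
  B: 7 × 2 × 1 = 14
  C: 9 × 8 × 2 = 144
  D: 8 × 8 × 1 = 64
  E: 1 × 5 × 9 = 45
Modes with RPN ≥ 55: A (245), C (144), D (64) → 3.

3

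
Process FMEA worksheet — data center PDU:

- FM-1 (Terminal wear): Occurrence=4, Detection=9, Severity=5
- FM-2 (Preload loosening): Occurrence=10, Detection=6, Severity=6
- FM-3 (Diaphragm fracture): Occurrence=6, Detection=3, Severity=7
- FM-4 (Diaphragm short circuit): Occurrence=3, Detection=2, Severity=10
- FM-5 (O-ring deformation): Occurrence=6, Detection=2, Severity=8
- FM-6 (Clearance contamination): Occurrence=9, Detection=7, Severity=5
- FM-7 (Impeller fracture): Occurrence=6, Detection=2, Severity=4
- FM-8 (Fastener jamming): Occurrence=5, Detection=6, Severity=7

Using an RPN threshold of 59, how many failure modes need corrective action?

RPN = Severity × Occurrence × Detection:
  FM-1: 5 × 4 × 9 = 180
  FM-2: 6 × 10 × 6 = 360
  FM-3: 7 × 6 × 3 = 126
  FM-4: 10 × 3 × 2 = 60
  FM-5: 8 × 6 × 2 = 96
  FM-6: 5 × 9 × 7 = 315
  FM-7: 4 × 6 × 2 = 48
  FM-8: 7 × 5 × 6 = 210
Modes with RPN ≥ 59: FM-1 (180), FM-2 (360), FM-3 (126), FM-4 (60), FM-5 (96), FM-6 (315), FM-8 (210) → 7.

7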